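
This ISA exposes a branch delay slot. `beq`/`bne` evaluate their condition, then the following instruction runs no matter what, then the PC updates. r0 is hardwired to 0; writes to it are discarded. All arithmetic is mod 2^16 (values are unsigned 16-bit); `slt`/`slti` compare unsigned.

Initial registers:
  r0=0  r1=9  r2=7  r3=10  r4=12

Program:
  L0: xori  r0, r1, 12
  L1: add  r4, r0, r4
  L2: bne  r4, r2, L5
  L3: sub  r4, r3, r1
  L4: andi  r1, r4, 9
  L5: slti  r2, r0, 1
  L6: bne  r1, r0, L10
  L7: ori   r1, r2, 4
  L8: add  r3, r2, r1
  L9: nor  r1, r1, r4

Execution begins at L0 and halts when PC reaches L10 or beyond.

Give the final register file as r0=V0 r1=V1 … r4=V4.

r0=0 r1=5 r2=1 r3=10 r4=1

PC=0  xori  r0, r1, 12       | r0=0 r1=9 r2=7 r3=10 r4=12
PC=1  add  r4, r0, r4        | r0=0 r1=9 r2=7 r3=10 r4=12
PC=2  bne  r4, r2, L5        | r0=0 r1=9 r2=7 r3=10 r4=12  [TAKEN]
PC=3  sub  r4, r3, r1        | r0=0 r1=9 r2=7 r3=10 r4=1
PC=5  slti  r2, r0, 1        | r0=0 r1=9 r2=1 r3=10 r4=1
PC=6  bne  r1, r0, L10       | r0=0 r1=9 r2=1 r3=10 r4=1  [TAKEN]
PC=7  ori   r1, r2, 4        | r0=0 r1=5 r2=1 r3=10 r4=1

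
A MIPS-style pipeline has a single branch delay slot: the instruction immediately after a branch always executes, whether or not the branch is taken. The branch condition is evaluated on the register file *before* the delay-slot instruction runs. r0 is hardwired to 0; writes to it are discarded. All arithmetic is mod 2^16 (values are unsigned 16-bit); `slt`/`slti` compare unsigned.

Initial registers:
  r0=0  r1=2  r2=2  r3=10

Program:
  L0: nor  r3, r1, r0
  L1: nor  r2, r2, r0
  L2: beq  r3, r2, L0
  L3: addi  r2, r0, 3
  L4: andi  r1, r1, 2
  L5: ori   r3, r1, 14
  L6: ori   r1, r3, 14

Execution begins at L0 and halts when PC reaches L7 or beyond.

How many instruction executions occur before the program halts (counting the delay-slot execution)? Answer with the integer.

11

[0] nor  r3, r1, r0  →  {r0:0, r1:2, r2:2, r3:65533}
[1] nor  r2, r2, r0  →  {r0:0, r1:2, r2:65533, r3:65533}
[2] beq  r3, r2, L0  →  {r0:0, r1:2, r2:65533, r3:65533}  ⟨branch taken⟩
[3] addi  r2, r0, 3  →  {r0:0, r1:2, r2:3, r3:65533}
[0] nor  r3, r1, r0  →  {r0:0, r1:2, r2:3, r3:65533}
[1] nor  r2, r2, r0  →  {r0:0, r1:2, r2:65532, r3:65533}
[2] beq  r3, r2, L0  →  {r0:0, r1:2, r2:65532, r3:65533}  ⟨branch fallthrough⟩
[3] addi  r2, r0, 3  →  {r0:0, r1:2, r2:3, r3:65533}
[4] andi  r1, r1, 2  →  {r0:0, r1:2, r2:3, r3:65533}
[5] ori   r3, r1, 14  →  {r0:0, r1:2, r2:3, r3:14}
[6] ori   r1, r3, 14  →  {r0:0, r1:14, r2:3, r3:14}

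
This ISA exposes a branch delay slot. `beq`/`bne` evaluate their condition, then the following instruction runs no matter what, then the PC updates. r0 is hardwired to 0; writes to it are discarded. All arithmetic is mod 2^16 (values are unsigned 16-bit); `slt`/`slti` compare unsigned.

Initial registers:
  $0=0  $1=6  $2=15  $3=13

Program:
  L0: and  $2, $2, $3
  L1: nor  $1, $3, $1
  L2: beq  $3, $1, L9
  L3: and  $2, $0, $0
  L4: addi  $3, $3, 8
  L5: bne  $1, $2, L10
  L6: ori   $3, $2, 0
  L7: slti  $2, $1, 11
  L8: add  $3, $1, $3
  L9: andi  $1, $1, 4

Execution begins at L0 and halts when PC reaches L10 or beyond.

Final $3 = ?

0

#0 and  $2, $2, $3 ; 0/6/13/13
#1 nor  $1, $3, $1 ; 0/65520/13/13
#2 beq  $3, $1, L9 ; 0/65520/13/13 ; →fallthru
#3 and  $2, $0, $0 ; 0/65520/0/13
#4 addi  $3, $3, 8 ; 0/65520/0/21
#5 bne  $1, $2, L10 ; 0/65520/0/21 ; →target
#6 ori   $3, $2, 0 ; 0/65520/0/0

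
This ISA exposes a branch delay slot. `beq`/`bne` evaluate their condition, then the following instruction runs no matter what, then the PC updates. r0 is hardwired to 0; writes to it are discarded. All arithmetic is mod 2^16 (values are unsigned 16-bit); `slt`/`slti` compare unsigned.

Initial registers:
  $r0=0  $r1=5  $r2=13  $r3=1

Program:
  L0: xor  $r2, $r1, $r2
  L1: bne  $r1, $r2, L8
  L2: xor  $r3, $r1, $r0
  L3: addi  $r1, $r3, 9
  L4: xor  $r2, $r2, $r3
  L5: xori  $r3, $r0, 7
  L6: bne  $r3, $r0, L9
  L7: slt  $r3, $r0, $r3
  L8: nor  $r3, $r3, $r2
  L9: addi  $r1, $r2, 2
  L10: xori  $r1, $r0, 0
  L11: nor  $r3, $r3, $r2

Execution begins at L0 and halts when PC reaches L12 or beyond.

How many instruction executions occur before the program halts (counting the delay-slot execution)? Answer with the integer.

  step pc=0: xor  $r2, $r1, $r2  regs=(0,5,8,1)
  step pc=1: bne  $r1, $r2, L8  cond=T  regs=(0,5,8,1)
  step pc=2: xor  $r3, $r1, $r0  regs=(0,5,8,5)
  step pc=8: nor  $r3, $r3, $r2  regs=(0,5,8,65522)
  step pc=9: addi  $r1, $r2, 2  regs=(0,10,8,65522)
  step pc=10: xori  $r1, $r0, 0  regs=(0,0,8,65522)
  step pc=11: nor  $r3, $r3, $r2  regs=(0,0,8,5)

7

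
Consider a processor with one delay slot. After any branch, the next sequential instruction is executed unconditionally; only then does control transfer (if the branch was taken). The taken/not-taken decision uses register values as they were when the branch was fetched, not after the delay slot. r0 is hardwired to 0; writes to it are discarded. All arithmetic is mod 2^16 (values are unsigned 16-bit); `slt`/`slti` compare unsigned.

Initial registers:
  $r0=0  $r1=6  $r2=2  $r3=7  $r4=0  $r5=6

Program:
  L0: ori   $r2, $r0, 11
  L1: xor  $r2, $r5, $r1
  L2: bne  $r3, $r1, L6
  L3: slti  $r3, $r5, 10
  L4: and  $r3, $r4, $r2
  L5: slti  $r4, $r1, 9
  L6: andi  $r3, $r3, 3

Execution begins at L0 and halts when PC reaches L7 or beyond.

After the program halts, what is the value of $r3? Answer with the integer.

1

PC=0  ori   $r2, $r0, 11     | $r0=0 $r1=6 $r2=11 $r3=7 $r4=0 $r5=6
PC=1  xor  $r2, $r5, $r1     | $r0=0 $r1=6 $r2=0 $r3=7 $r4=0 $r5=6
PC=2  bne  $r3, $r1, L6      | $r0=0 $r1=6 $r2=0 $r3=7 $r4=0 $r5=6  [TAKEN]
PC=3  slti  $r3, $r5, 10     | $r0=0 $r1=6 $r2=0 $r3=1 $r4=0 $r5=6
PC=6  andi  $r3, $r3, 3      | $r0=0 $r1=6 $r2=0 $r3=1 $r4=0 $r5=6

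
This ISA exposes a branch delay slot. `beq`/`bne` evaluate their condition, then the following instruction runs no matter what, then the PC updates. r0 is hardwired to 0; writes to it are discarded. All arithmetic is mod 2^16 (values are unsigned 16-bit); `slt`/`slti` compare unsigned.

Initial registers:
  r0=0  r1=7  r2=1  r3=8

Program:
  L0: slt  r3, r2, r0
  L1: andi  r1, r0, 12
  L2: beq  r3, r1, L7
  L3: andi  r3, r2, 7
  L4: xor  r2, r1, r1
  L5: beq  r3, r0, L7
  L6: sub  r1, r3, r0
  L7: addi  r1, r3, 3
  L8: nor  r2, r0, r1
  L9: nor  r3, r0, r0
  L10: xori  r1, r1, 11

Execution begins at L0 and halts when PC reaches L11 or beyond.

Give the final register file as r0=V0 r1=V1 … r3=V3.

r0=0 r1=15 r2=65531 r3=65535

  step pc=0: slt  r3, r2, r0  regs=(0,7,1,0)
  step pc=1: andi  r1, r0, 12  regs=(0,0,1,0)
  step pc=2: beq  r3, r1, L7  cond=T  regs=(0,0,1,0)
  step pc=3: andi  r3, r2, 7  regs=(0,0,1,1)
  step pc=7: addi  r1, r3, 3  regs=(0,4,1,1)
  step pc=8: nor  r2, r0, r1  regs=(0,4,65531,1)
  step pc=9: nor  r3, r0, r0  regs=(0,4,65531,65535)
  step pc=10: xori  r1, r1, 11  regs=(0,15,65531,65535)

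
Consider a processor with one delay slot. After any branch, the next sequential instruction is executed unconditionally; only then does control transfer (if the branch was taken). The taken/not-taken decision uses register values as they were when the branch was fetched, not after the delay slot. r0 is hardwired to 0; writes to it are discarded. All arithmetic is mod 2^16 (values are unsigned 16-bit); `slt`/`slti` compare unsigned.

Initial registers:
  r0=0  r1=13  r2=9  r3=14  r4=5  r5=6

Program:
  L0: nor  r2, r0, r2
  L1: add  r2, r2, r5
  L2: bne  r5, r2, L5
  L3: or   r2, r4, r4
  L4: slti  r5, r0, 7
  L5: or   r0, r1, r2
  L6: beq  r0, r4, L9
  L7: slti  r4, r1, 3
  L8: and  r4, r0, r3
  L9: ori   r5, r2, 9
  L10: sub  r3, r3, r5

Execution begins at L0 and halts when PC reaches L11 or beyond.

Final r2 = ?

5

  step pc=0: nor  r2, r0, r2  regs=(0,13,65526,14,5,6)
  step pc=1: add  r2, r2, r5  regs=(0,13,65532,14,5,6)
  step pc=2: bne  r5, r2, L5  cond=T  regs=(0,13,65532,14,5,6)
  step pc=3: or   r2, r4, r4  regs=(0,13,5,14,5,6)
  step pc=5: or   r0, r1, r2  regs=(0,13,5,14,5,6)
  step pc=6: beq  r0, r4, L9  cond=F  regs=(0,13,5,14,5,6)
  step pc=7: slti  r4, r1, 3  regs=(0,13,5,14,0,6)
  step pc=8: and  r4, r0, r3  regs=(0,13,5,14,0,6)
  step pc=9: ori   r5, r2, 9  regs=(0,13,5,14,0,13)
  step pc=10: sub  r3, r3, r5  regs=(0,13,5,1,0,13)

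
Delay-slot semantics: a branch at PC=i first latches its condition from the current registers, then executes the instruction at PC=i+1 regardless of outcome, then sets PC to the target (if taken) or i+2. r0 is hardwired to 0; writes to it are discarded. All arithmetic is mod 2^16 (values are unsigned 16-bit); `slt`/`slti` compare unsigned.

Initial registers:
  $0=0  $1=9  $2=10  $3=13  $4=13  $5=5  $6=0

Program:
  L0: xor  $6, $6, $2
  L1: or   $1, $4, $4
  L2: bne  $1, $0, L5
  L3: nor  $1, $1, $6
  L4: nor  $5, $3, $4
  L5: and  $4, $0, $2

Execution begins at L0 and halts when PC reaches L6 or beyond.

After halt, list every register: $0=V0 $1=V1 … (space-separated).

  step pc=0: xor  $6, $6, $2  regs=(0,9,10,13,13,5,10)
  step pc=1: or   $1, $4, $4  regs=(0,13,10,13,13,5,10)
  step pc=2: bne  $1, $0, L5  cond=T  regs=(0,13,10,13,13,5,10)
  step pc=3: nor  $1, $1, $6  regs=(0,65520,10,13,13,5,10)
  step pc=5: and  $4, $0, $2  regs=(0,65520,10,13,0,5,10)

$0=0 $1=65520 $2=10 $3=13 $4=0 $5=5 $6=10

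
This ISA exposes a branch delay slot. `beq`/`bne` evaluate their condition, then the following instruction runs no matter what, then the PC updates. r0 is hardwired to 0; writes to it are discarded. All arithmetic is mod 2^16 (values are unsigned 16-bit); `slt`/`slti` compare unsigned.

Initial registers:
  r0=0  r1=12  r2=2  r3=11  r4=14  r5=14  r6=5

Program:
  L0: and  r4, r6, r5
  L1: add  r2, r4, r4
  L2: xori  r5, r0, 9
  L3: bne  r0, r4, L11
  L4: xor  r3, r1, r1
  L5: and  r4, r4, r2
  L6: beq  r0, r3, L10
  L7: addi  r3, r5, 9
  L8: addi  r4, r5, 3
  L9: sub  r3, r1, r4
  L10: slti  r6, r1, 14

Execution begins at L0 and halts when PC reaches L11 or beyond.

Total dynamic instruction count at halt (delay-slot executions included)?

[0] and  r4, r6, r5  →  {r0:0, r1:12, r2:2, r3:11, r4:4, r5:14, r6:5}
[1] add  r2, r4, r4  →  {r0:0, r1:12, r2:8, r3:11, r4:4, r5:14, r6:5}
[2] xori  r5, r0, 9  →  {r0:0, r1:12, r2:8, r3:11, r4:4, r5:9, r6:5}
[3] bne  r0, r4, L11  →  {r0:0, r1:12, r2:8, r3:11, r4:4, r5:9, r6:5}  ⟨branch taken⟩
[4] xor  r3, r1, r1  →  {r0:0, r1:12, r2:8, r3:0, r4:4, r5:9, r6:5}

5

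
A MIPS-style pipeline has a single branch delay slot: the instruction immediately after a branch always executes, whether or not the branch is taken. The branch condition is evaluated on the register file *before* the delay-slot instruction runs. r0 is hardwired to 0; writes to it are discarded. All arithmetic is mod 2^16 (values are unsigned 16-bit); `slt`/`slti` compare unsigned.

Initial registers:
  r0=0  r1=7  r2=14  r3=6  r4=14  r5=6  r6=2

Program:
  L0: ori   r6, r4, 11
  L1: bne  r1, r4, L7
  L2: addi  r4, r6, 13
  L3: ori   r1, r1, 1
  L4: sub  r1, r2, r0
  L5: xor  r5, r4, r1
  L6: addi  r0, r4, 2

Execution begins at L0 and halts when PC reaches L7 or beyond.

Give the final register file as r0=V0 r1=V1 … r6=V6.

[0] ori   r6, r4, 11  →  {r0:0, r1:7, r2:14, r3:6, r4:14, r5:6, r6:15}
[1] bne  r1, r4, L7  →  {r0:0, r1:7, r2:14, r3:6, r4:14, r5:6, r6:15}  ⟨branch taken⟩
[2] addi  r4, r6, 13  →  {r0:0, r1:7, r2:14, r3:6, r4:28, r5:6, r6:15}

r0=0 r1=7 r2=14 r3=6 r4=28 r5=6 r6=15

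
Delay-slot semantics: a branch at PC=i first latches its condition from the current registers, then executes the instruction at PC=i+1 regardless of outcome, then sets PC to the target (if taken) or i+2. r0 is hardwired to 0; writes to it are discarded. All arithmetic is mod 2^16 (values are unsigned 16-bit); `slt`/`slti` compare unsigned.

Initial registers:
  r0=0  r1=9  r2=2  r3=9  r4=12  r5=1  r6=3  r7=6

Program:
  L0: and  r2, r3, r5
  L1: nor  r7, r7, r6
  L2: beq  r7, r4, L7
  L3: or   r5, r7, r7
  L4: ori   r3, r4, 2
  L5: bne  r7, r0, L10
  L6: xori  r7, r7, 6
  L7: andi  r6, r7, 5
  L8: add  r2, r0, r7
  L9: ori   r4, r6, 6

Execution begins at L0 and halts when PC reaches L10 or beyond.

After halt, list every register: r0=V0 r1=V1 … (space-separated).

r0=0 r1=9 r2=1 r3=14 r4=12 r5=65528 r6=3 r7=65534

#0 and  r2, r3, r5 ; 0/9/1/9/12/1/3/6
#1 nor  r7, r7, r6 ; 0/9/1/9/12/1/3/65528
#2 beq  r7, r4, L7 ; 0/9/1/9/12/1/3/65528 ; →fallthru
#3 or   r5, r7, r7 ; 0/9/1/9/12/65528/3/65528
#4 ori   r3, r4, 2 ; 0/9/1/14/12/65528/3/65528
#5 bne  r7, r0, L10 ; 0/9/1/14/12/65528/3/65528 ; →target
#6 xori  r7, r7, 6 ; 0/9/1/14/12/65528/3/65534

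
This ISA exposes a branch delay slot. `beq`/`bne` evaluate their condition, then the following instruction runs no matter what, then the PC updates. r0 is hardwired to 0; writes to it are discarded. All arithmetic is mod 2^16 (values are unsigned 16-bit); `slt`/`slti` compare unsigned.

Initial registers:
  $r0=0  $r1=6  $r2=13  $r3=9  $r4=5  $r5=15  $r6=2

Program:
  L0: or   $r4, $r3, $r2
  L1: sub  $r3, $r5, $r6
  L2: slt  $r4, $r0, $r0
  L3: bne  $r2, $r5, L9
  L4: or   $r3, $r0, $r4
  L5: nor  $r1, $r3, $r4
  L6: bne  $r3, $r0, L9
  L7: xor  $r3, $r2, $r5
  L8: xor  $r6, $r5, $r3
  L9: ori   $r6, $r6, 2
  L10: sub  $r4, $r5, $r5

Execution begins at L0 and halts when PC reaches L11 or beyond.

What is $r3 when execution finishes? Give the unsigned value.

0

  step pc=0: or   $r4, $r3, $r2  regs=(0,6,13,9,13,15,2)
  step pc=1: sub  $r3, $r5, $r6  regs=(0,6,13,13,13,15,2)
  step pc=2: slt  $r4, $r0, $r0  regs=(0,6,13,13,0,15,2)
  step pc=3: bne  $r2, $r5, L9  cond=T  regs=(0,6,13,13,0,15,2)
  step pc=4: or   $r3, $r0, $r4  regs=(0,6,13,0,0,15,2)
  step pc=9: ori   $r6, $r6, 2  regs=(0,6,13,0,0,15,2)
  step pc=10: sub  $r4, $r5, $r5  regs=(0,6,13,0,0,15,2)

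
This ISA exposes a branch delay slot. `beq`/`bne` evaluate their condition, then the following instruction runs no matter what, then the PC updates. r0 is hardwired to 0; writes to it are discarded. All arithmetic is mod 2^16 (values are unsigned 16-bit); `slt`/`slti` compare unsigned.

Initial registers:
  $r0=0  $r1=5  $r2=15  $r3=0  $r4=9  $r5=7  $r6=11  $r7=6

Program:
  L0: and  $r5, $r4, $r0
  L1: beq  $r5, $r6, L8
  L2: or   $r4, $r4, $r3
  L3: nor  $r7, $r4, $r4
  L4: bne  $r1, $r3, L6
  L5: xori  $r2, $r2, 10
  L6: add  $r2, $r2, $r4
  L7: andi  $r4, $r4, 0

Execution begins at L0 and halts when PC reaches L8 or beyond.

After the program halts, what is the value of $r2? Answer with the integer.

[0] and  $r5, $r4, $r0  →  {$r0:0, $r1:5, $r2:15, $r3:0, $r4:9, $r5:0, $r6:11, $r7:6}
[1] beq  $r5, $r6, L8  →  {$r0:0, $r1:5, $r2:15, $r3:0, $r4:9, $r5:0, $r6:11, $r7:6}  ⟨branch fallthrough⟩
[2] or   $r4, $r4, $r3  →  {$r0:0, $r1:5, $r2:15, $r3:0, $r4:9, $r5:0, $r6:11, $r7:6}
[3] nor  $r7, $r4, $r4  →  {$r0:0, $r1:5, $r2:15, $r3:0, $r4:9, $r5:0, $r6:11, $r7:65526}
[4] bne  $r1, $r3, L6  →  {$r0:0, $r1:5, $r2:15, $r3:0, $r4:9, $r5:0, $r6:11, $r7:65526}  ⟨branch taken⟩
[5] xori  $r2, $r2, 10  →  {$r0:0, $r1:5, $r2:5, $r3:0, $r4:9, $r5:0, $r6:11, $r7:65526}
[6] add  $r2, $r2, $r4  →  {$r0:0, $r1:5, $r2:14, $r3:0, $r4:9, $r5:0, $r6:11, $r7:65526}
[7] andi  $r4, $r4, 0  →  {$r0:0, $r1:5, $r2:14, $r3:0, $r4:0, $r5:0, $r6:11, $r7:65526}

14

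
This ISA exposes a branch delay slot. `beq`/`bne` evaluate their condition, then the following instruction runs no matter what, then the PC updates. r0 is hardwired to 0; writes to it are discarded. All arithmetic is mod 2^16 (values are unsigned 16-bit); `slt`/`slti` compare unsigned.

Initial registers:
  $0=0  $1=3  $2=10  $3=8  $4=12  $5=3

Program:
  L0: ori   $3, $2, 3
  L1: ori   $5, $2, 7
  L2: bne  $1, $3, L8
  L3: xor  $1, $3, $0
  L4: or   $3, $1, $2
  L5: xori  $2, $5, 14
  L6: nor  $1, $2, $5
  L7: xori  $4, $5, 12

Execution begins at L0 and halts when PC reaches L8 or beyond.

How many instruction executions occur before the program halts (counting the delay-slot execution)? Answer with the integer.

  step pc=0: ori   $3, $2, 3  regs=(0,3,10,11,12,3)
  step pc=1: ori   $5, $2, 7  regs=(0,3,10,11,12,15)
  step pc=2: bne  $1, $3, L8  cond=T  regs=(0,3,10,11,12,15)
  step pc=3: xor  $1, $3, $0  regs=(0,11,10,11,12,15)

4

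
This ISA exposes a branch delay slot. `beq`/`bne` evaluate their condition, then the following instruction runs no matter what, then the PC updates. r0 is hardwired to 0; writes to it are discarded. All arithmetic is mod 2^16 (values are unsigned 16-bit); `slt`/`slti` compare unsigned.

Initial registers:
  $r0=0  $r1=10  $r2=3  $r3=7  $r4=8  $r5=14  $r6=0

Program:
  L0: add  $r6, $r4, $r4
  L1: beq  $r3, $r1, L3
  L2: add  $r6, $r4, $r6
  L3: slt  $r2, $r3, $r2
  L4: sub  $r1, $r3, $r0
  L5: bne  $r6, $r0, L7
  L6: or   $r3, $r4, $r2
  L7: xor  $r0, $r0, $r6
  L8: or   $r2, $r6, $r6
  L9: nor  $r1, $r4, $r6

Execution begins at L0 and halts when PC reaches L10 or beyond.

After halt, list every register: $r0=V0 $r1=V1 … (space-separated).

$r0=0 $r1=65511 $r2=24 $r3=8 $r4=8 $r5=14 $r6=24

#0 add  $r6, $r4, $r4 ; 0/10/3/7/8/14/16
#1 beq  $r3, $r1, L3 ; 0/10/3/7/8/14/16 ; →fallthru
#2 add  $r6, $r4, $r6 ; 0/10/3/7/8/14/24
#3 slt  $r2, $r3, $r2 ; 0/10/0/7/8/14/24
#4 sub  $r1, $r3, $r0 ; 0/7/0/7/8/14/24
#5 bne  $r6, $r0, L7 ; 0/7/0/7/8/14/24 ; →target
#6 or   $r3, $r4, $r2 ; 0/7/0/8/8/14/24
#7 xor  $r0, $r0, $r6 ; 0/7/0/8/8/14/24
#8 or   $r2, $r6, $r6 ; 0/7/24/8/8/14/24
#9 nor  $r1, $r4, $r6 ; 0/65511/24/8/8/14/24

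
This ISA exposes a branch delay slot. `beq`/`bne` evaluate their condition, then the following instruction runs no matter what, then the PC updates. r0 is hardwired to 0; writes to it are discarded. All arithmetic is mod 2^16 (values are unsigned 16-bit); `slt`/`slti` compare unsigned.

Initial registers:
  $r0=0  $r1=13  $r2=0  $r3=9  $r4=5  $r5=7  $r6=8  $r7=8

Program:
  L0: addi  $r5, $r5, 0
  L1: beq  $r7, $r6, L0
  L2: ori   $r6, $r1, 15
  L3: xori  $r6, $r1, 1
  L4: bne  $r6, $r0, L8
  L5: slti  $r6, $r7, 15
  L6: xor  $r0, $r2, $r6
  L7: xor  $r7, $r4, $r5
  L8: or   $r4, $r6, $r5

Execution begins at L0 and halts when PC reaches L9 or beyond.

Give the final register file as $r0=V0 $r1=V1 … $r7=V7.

$r0=0 $r1=13 $r2=0 $r3=9 $r4=7 $r5=7 $r6=1 $r7=8

#0 addi  $r5, $r5, 0 ; 0/13/0/9/5/7/8/8
#1 beq  $r7, $r6, L0 ; 0/13/0/9/5/7/8/8 ; →target
#2 ori   $r6, $r1, 15 ; 0/13/0/9/5/7/15/8
#0 addi  $r5, $r5, 0 ; 0/13/0/9/5/7/15/8
#1 beq  $r7, $r6, L0 ; 0/13/0/9/5/7/15/8 ; →fallthru
#2 ori   $r6, $r1, 15 ; 0/13/0/9/5/7/15/8
#3 xori  $r6, $r1, 1 ; 0/13/0/9/5/7/12/8
#4 bne  $r6, $r0, L8 ; 0/13/0/9/5/7/12/8 ; →target
#5 slti  $r6, $r7, 15 ; 0/13/0/9/5/7/1/8
#8 or   $r4, $r6, $r5 ; 0/13/0/9/7/7/1/8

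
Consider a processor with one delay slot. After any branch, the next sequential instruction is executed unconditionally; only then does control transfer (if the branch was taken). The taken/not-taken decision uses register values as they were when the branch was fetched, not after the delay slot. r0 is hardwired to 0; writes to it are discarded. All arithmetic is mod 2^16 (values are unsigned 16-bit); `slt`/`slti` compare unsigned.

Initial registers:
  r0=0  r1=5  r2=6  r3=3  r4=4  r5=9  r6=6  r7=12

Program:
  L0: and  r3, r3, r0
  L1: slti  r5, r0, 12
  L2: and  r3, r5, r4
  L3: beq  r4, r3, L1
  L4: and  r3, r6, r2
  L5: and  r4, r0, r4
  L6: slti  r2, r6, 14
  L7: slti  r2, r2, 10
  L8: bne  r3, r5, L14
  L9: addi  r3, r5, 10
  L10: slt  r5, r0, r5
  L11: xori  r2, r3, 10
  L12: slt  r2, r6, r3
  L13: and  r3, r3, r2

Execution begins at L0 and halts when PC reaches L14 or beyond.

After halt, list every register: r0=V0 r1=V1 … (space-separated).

[0] and  r3, r3, r0  →  {r0:0, r1:5, r2:6, r3:0, r4:4, r5:9, r6:6, r7:12}
[1] slti  r5, r0, 12  →  {r0:0, r1:5, r2:6, r3:0, r4:4, r5:1, r6:6, r7:12}
[2] and  r3, r5, r4  →  {r0:0, r1:5, r2:6, r3:0, r4:4, r5:1, r6:6, r7:12}
[3] beq  r4, r3, L1  →  {r0:0, r1:5, r2:6, r3:0, r4:4, r5:1, r6:6, r7:12}  ⟨branch fallthrough⟩
[4] and  r3, r6, r2  →  {r0:0, r1:5, r2:6, r3:6, r4:4, r5:1, r6:6, r7:12}
[5] and  r4, r0, r4  →  {r0:0, r1:5, r2:6, r3:6, r4:0, r5:1, r6:6, r7:12}
[6] slti  r2, r6, 14  →  {r0:0, r1:5, r2:1, r3:6, r4:0, r5:1, r6:6, r7:12}
[7] slti  r2, r2, 10  →  {r0:0, r1:5, r2:1, r3:6, r4:0, r5:1, r6:6, r7:12}
[8] bne  r3, r5, L14  →  {r0:0, r1:5, r2:1, r3:6, r4:0, r5:1, r6:6, r7:12}  ⟨branch taken⟩
[9] addi  r3, r5, 10  →  {r0:0, r1:5, r2:1, r3:11, r4:0, r5:1, r6:6, r7:12}

r0=0 r1=5 r2=1 r3=11 r4=0 r5=1 r6=6 r7=12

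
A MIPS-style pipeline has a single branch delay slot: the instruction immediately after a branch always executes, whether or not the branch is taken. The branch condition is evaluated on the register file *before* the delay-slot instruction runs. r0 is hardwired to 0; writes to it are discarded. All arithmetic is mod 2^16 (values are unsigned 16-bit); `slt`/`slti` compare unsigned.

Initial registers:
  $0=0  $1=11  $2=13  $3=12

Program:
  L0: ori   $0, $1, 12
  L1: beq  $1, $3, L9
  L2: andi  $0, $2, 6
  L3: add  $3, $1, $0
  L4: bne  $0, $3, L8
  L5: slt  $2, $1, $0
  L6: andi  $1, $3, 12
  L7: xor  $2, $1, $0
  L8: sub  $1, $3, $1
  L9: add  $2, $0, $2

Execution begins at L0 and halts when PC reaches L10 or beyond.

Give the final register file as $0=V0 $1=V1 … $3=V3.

PC=0  ori   $0, $1, 12       | $0=0 $1=11 $2=13 $3=12
PC=1  beq  $1, $3, L9        | $0=0 $1=11 $2=13 $3=12  [not taken]
PC=2  andi  $0, $2, 6        | $0=0 $1=11 $2=13 $3=12
PC=3  add  $3, $1, $0        | $0=0 $1=11 $2=13 $3=11
PC=4  bne  $0, $3, L8        | $0=0 $1=11 $2=13 $3=11  [TAKEN]
PC=5  slt  $2, $1, $0        | $0=0 $1=11 $2=0 $3=11
PC=8  sub  $1, $3, $1        | $0=0 $1=0 $2=0 $3=11
PC=9  add  $2, $0, $2        | $0=0 $1=0 $2=0 $3=11

$0=0 $1=0 $2=0 $3=11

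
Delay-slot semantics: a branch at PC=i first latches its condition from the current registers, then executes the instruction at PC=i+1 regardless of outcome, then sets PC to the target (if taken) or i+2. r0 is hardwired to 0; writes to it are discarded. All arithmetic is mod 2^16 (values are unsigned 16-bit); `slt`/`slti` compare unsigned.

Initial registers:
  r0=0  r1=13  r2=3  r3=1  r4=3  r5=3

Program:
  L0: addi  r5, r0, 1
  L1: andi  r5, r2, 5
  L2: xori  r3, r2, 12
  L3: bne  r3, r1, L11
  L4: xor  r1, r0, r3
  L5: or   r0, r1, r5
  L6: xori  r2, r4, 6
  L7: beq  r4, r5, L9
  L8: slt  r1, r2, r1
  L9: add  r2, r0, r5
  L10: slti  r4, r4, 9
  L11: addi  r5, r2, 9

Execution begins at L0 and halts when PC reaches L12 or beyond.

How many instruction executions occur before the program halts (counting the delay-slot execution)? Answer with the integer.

6

  step pc=0: addi  r5, r0, 1  regs=(0,13,3,1,3,1)
  step pc=1: andi  r5, r2, 5  regs=(0,13,3,1,3,1)
  step pc=2: xori  r3, r2, 12  regs=(0,13,3,15,3,1)
  step pc=3: bne  r3, r1, L11  cond=T  regs=(0,13,3,15,3,1)
  step pc=4: xor  r1, r0, r3  regs=(0,15,3,15,3,1)
  step pc=11: addi  r5, r2, 9  regs=(0,15,3,15,3,12)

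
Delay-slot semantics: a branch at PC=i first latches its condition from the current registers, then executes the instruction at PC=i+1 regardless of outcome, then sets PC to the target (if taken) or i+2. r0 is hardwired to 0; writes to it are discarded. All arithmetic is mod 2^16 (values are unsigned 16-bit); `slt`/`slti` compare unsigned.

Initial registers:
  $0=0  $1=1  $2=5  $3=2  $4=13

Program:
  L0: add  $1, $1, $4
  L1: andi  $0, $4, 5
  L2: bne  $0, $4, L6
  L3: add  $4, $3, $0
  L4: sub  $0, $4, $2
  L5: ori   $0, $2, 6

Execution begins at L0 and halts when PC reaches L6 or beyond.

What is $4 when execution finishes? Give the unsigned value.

2

#0 add  $1, $1, $4 ; 0/14/5/2/13
#1 andi  $0, $4, 5 ; 0/14/5/2/13
#2 bne  $0, $4, L6 ; 0/14/5/2/13 ; →target
#3 add  $4, $3, $0 ; 0/14/5/2/2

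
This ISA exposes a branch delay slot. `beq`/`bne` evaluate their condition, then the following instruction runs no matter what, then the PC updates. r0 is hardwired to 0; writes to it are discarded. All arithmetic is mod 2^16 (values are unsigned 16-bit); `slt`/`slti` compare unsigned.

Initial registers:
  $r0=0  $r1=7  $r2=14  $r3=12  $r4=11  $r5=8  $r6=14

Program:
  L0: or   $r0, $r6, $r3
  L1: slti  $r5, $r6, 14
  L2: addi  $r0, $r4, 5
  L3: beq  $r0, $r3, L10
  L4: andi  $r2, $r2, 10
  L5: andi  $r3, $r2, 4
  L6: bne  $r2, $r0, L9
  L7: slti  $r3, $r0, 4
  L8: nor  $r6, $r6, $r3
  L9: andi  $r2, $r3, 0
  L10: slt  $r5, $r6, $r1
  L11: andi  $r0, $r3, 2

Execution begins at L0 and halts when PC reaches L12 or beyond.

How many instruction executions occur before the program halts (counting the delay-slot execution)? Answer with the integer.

11

[0] or   $r0, $r6, $r3  →  {$r0:0, $r1:7, $r2:14, $r3:12, $r4:11, $r5:8, $r6:14}
[1] slti  $r5, $r6, 14  →  {$r0:0, $r1:7, $r2:14, $r3:12, $r4:11, $r5:0, $r6:14}
[2] addi  $r0, $r4, 5  →  {$r0:0, $r1:7, $r2:14, $r3:12, $r4:11, $r5:0, $r6:14}
[3] beq  $r0, $r3, L10  →  {$r0:0, $r1:7, $r2:14, $r3:12, $r4:11, $r5:0, $r6:14}  ⟨branch fallthrough⟩
[4] andi  $r2, $r2, 10  →  {$r0:0, $r1:7, $r2:10, $r3:12, $r4:11, $r5:0, $r6:14}
[5] andi  $r3, $r2, 4  →  {$r0:0, $r1:7, $r2:10, $r3:0, $r4:11, $r5:0, $r6:14}
[6] bne  $r2, $r0, L9  →  {$r0:0, $r1:7, $r2:10, $r3:0, $r4:11, $r5:0, $r6:14}  ⟨branch taken⟩
[7] slti  $r3, $r0, 4  →  {$r0:0, $r1:7, $r2:10, $r3:1, $r4:11, $r5:0, $r6:14}
[9] andi  $r2, $r3, 0  →  {$r0:0, $r1:7, $r2:0, $r3:1, $r4:11, $r5:0, $r6:14}
[10] slt  $r5, $r6, $r1  →  {$r0:0, $r1:7, $r2:0, $r3:1, $r4:11, $r5:0, $r6:14}
[11] andi  $r0, $r3, 2  →  {$r0:0, $r1:7, $r2:0, $r3:1, $r4:11, $r5:0, $r6:14}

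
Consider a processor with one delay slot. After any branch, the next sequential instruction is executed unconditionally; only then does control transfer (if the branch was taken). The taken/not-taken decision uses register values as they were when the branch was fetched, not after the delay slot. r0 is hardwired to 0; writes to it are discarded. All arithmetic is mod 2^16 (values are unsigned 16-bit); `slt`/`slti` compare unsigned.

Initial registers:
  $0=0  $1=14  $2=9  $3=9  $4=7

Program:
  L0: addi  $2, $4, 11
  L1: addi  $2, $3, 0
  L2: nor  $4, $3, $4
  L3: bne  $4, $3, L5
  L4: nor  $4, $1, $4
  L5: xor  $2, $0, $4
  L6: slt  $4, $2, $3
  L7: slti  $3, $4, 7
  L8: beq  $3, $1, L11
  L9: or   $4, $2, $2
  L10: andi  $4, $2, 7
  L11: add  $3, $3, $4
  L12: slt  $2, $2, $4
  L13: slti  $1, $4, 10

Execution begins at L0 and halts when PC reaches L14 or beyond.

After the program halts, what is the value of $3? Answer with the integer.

[0] addi  $2, $4, 11  →  {$0:0, $1:14, $2:18, $3:9, $4:7}
[1] addi  $2, $3, 0  →  {$0:0, $1:14, $2:9, $3:9, $4:7}
[2] nor  $4, $3, $4  →  {$0:0, $1:14, $2:9, $3:9, $4:65520}
[3] bne  $4, $3, L5  →  {$0:0, $1:14, $2:9, $3:9, $4:65520}  ⟨branch taken⟩
[4] nor  $4, $1, $4  →  {$0:0, $1:14, $2:9, $3:9, $4:1}
[5] xor  $2, $0, $4  →  {$0:0, $1:14, $2:1, $3:9, $4:1}
[6] slt  $4, $2, $3  →  {$0:0, $1:14, $2:1, $3:9, $4:1}
[7] slti  $3, $4, 7  →  {$0:0, $1:14, $2:1, $3:1, $4:1}
[8] beq  $3, $1, L11  →  {$0:0, $1:14, $2:1, $3:1, $4:1}  ⟨branch fallthrough⟩
[9] or   $4, $2, $2  →  {$0:0, $1:14, $2:1, $3:1, $4:1}
[10] andi  $4, $2, 7  →  {$0:0, $1:14, $2:1, $3:1, $4:1}
[11] add  $3, $3, $4  →  {$0:0, $1:14, $2:1, $3:2, $4:1}
[12] slt  $2, $2, $4  →  {$0:0, $1:14, $2:0, $3:2, $4:1}
[13] slti  $1, $4, 10  →  {$0:0, $1:1, $2:0, $3:2, $4:1}

2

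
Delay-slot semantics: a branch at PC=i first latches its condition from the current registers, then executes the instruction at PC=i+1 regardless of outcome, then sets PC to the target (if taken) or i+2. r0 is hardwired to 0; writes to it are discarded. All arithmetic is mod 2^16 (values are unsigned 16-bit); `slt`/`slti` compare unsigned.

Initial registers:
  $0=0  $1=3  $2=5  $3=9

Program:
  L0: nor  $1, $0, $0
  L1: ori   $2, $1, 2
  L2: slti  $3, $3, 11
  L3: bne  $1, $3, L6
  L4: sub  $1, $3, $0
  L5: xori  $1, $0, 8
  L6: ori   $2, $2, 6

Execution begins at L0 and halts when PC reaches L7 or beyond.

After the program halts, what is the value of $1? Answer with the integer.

#0 nor  $1, $0, $0 ; 0/65535/5/9
#1 ori   $2, $1, 2 ; 0/65535/65535/9
#2 slti  $3, $3, 11 ; 0/65535/65535/1
#3 bne  $1, $3, L6 ; 0/65535/65535/1 ; →target
#4 sub  $1, $3, $0 ; 0/1/65535/1
#6 ori   $2, $2, 6 ; 0/1/65535/1

1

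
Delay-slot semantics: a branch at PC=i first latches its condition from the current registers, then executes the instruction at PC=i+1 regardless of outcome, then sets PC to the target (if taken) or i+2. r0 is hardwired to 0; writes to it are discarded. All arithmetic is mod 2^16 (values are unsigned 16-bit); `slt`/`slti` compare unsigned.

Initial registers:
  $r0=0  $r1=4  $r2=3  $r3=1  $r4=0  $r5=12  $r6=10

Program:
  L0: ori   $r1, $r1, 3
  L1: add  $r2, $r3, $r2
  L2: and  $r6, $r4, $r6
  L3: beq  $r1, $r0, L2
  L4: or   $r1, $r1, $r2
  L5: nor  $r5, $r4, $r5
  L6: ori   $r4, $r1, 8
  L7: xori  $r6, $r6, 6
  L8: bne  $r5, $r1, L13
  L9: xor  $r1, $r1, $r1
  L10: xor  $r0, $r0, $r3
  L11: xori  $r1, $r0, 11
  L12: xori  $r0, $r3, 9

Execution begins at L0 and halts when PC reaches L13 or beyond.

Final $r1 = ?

0

  step pc=0: ori   $r1, $r1, 3  regs=(0,7,3,1,0,12,10)
  step pc=1: add  $r2, $r3, $r2  regs=(0,7,4,1,0,12,10)
  step pc=2: and  $r6, $r4, $r6  regs=(0,7,4,1,0,12,0)
  step pc=3: beq  $r1, $r0, L2  cond=F  regs=(0,7,4,1,0,12,0)
  step pc=4: or   $r1, $r1, $r2  regs=(0,7,4,1,0,12,0)
  step pc=5: nor  $r5, $r4, $r5  regs=(0,7,4,1,0,65523,0)
  step pc=6: ori   $r4, $r1, 8  regs=(0,7,4,1,15,65523,0)
  step pc=7: xori  $r6, $r6, 6  regs=(0,7,4,1,15,65523,6)
  step pc=8: bne  $r5, $r1, L13  cond=T  regs=(0,7,4,1,15,65523,6)
  step pc=9: xor  $r1, $r1, $r1  regs=(0,0,4,1,15,65523,6)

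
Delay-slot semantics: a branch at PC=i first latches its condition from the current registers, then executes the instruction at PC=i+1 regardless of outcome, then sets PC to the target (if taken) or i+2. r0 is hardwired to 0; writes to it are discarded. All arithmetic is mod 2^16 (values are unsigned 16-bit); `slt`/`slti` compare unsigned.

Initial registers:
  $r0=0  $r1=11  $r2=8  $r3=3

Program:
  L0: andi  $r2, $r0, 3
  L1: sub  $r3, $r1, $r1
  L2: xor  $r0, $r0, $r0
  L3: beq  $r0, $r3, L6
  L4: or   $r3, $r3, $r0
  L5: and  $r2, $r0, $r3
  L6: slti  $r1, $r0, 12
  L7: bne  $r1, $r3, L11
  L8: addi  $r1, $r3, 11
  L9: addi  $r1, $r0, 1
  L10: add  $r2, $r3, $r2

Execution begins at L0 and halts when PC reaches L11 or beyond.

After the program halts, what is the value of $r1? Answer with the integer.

11

[0] andi  $r2, $r0, 3  →  {$r0:0, $r1:11, $r2:0, $r3:3}
[1] sub  $r3, $r1, $r1  →  {$r0:0, $r1:11, $r2:0, $r3:0}
[2] xor  $r0, $r0, $r0  →  {$r0:0, $r1:11, $r2:0, $r3:0}
[3] beq  $r0, $r3, L6  →  {$r0:0, $r1:11, $r2:0, $r3:0}  ⟨branch taken⟩
[4] or   $r3, $r3, $r0  →  {$r0:0, $r1:11, $r2:0, $r3:0}
[6] slti  $r1, $r0, 12  →  {$r0:0, $r1:1, $r2:0, $r3:0}
[7] bne  $r1, $r3, L11  →  {$r0:0, $r1:1, $r2:0, $r3:0}  ⟨branch taken⟩
[8] addi  $r1, $r3, 11  →  {$r0:0, $r1:11, $r2:0, $r3:0}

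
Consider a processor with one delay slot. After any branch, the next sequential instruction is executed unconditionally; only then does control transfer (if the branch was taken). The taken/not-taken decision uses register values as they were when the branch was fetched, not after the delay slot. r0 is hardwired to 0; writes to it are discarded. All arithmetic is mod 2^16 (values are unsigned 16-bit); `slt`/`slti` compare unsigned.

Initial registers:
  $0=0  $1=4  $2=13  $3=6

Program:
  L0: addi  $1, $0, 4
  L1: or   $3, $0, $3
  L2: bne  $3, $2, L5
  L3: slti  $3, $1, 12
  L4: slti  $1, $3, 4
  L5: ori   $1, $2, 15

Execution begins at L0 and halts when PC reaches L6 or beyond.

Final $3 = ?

1

[0] addi  $1, $0, 4  →  {$0:0, $1:4, $2:13, $3:6}
[1] or   $3, $0, $3  →  {$0:0, $1:4, $2:13, $3:6}
[2] bne  $3, $2, L5  →  {$0:0, $1:4, $2:13, $3:6}  ⟨branch taken⟩
[3] slti  $3, $1, 12  →  {$0:0, $1:4, $2:13, $3:1}
[5] ori   $1, $2, 15  →  {$0:0, $1:15, $2:13, $3:1}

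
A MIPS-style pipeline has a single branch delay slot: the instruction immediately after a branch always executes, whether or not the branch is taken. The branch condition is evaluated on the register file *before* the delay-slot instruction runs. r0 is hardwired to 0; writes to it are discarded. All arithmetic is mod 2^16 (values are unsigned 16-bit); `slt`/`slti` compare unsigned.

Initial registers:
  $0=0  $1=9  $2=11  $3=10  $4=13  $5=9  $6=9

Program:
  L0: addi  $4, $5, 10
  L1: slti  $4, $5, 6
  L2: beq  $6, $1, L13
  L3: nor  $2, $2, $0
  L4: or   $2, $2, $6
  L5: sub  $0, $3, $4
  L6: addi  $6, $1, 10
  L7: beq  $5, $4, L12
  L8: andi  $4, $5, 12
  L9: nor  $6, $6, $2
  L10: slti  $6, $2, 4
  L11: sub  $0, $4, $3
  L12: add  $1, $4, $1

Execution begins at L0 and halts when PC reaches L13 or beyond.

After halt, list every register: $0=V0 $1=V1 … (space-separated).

$0=0 $1=9 $2=65524 $3=10 $4=0 $5=9 $6=9

#0 addi  $4, $5, 10 ; 0/9/11/10/19/9/9
#1 slti  $4, $5, 6 ; 0/9/11/10/0/9/9
#2 beq  $6, $1, L13 ; 0/9/11/10/0/9/9 ; →target
#3 nor  $2, $2, $0 ; 0/9/65524/10/0/9/9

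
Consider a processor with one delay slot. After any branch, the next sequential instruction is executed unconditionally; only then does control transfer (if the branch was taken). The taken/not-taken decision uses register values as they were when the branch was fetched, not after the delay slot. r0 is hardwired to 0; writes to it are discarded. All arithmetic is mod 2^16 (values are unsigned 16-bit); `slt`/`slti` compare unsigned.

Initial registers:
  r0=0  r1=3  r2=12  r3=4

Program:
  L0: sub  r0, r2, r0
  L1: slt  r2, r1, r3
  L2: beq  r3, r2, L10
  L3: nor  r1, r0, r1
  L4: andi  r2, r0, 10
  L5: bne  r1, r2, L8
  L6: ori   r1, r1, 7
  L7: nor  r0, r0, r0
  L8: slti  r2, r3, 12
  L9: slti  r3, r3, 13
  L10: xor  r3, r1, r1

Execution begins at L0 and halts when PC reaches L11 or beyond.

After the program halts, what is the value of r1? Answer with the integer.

65535

PC=0  sub  r0, r2, r0        | r0=0 r1=3 r2=12 r3=4
PC=1  slt  r2, r1, r3        | r0=0 r1=3 r2=1 r3=4
PC=2  beq  r3, r2, L10       | r0=0 r1=3 r2=1 r3=4  [not taken]
PC=3  nor  r1, r0, r1        | r0=0 r1=65532 r2=1 r3=4
PC=4  andi  r2, r0, 10       | r0=0 r1=65532 r2=0 r3=4
PC=5  bne  r1, r2, L8        | r0=0 r1=65532 r2=0 r3=4  [TAKEN]
PC=6  ori   r1, r1, 7        | r0=0 r1=65535 r2=0 r3=4
PC=8  slti  r2, r3, 12       | r0=0 r1=65535 r2=1 r3=4
PC=9  slti  r3, r3, 13       | r0=0 r1=65535 r2=1 r3=1
PC=10 xor  r3, r1, r1        | r0=0 r1=65535 r2=1 r3=0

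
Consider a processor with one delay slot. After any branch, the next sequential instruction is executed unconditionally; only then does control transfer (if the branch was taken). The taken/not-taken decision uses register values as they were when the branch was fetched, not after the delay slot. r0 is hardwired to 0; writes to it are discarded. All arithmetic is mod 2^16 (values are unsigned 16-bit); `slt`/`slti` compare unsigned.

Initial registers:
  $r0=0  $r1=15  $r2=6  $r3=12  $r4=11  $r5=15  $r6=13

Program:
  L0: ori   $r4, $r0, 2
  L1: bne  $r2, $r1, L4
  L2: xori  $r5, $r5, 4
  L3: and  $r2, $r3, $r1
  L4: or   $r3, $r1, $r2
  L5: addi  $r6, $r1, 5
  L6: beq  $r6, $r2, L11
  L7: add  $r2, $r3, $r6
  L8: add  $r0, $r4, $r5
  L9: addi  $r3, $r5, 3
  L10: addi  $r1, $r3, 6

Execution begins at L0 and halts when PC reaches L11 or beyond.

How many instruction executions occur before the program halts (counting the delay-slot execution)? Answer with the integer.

#0 ori   $r4, $r0, 2 ; 0/15/6/12/2/15/13
#1 bne  $r2, $r1, L4 ; 0/15/6/12/2/15/13 ; →target
#2 xori  $r5, $r5, 4 ; 0/15/6/12/2/11/13
#4 or   $r3, $r1, $r2 ; 0/15/6/15/2/11/13
#5 addi  $r6, $r1, 5 ; 0/15/6/15/2/11/20
#6 beq  $r6, $r2, L11 ; 0/15/6/15/2/11/20 ; →fallthru
#7 add  $r2, $r3, $r6 ; 0/15/35/15/2/11/20
#8 add  $r0, $r4, $r5 ; 0/15/35/15/2/11/20
#9 addi  $r3, $r5, 3 ; 0/15/35/14/2/11/20
#10 addi  $r1, $r3, 6 ; 0/20/35/14/2/11/20

10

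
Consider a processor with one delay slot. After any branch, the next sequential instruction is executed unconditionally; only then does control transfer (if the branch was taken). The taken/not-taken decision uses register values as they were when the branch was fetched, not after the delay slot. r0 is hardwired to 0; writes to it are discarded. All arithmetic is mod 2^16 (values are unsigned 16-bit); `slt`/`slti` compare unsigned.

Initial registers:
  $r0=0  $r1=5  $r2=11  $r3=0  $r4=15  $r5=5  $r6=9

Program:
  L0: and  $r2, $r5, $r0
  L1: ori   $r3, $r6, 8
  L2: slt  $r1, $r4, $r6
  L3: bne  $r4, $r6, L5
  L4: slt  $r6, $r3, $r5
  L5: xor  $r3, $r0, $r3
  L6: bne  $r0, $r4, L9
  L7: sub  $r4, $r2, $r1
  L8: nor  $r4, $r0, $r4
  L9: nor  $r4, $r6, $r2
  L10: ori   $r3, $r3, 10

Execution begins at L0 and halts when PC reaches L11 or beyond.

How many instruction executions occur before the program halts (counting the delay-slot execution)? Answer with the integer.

10

#0 and  $r2, $r5, $r0 ; 0/5/0/0/15/5/9
#1 ori   $r3, $r6, 8 ; 0/5/0/9/15/5/9
#2 slt  $r1, $r4, $r6 ; 0/0/0/9/15/5/9
#3 bne  $r4, $r6, L5 ; 0/0/0/9/15/5/9 ; →target
#4 slt  $r6, $r3, $r5 ; 0/0/0/9/15/5/0
#5 xor  $r3, $r0, $r3 ; 0/0/0/9/15/5/0
#6 bne  $r0, $r4, L9 ; 0/0/0/9/15/5/0 ; →target
#7 sub  $r4, $r2, $r1 ; 0/0/0/9/0/5/0
#9 nor  $r4, $r6, $r2 ; 0/0/0/9/65535/5/0
#10 ori   $r3, $r3, 10 ; 0/0/0/11/65535/5/0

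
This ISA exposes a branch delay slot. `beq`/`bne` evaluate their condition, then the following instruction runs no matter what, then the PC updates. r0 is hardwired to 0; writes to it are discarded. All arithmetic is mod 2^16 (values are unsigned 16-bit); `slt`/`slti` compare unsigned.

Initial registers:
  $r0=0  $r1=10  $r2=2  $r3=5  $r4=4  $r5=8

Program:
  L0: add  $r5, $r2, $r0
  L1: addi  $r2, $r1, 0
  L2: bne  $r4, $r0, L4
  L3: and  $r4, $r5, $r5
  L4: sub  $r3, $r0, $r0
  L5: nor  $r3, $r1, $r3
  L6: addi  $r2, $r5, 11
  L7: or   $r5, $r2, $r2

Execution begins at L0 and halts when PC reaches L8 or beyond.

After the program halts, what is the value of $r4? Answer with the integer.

2

#0 add  $r5, $r2, $r0 ; 0/10/2/5/4/2
#1 addi  $r2, $r1, 0 ; 0/10/10/5/4/2
#2 bne  $r4, $r0, L4 ; 0/10/10/5/4/2 ; →target
#3 and  $r4, $r5, $r5 ; 0/10/10/5/2/2
#4 sub  $r3, $r0, $r0 ; 0/10/10/0/2/2
#5 nor  $r3, $r1, $r3 ; 0/10/10/65525/2/2
#6 addi  $r2, $r5, 11 ; 0/10/13/65525/2/2
#7 or   $r5, $r2, $r2 ; 0/10/13/65525/2/13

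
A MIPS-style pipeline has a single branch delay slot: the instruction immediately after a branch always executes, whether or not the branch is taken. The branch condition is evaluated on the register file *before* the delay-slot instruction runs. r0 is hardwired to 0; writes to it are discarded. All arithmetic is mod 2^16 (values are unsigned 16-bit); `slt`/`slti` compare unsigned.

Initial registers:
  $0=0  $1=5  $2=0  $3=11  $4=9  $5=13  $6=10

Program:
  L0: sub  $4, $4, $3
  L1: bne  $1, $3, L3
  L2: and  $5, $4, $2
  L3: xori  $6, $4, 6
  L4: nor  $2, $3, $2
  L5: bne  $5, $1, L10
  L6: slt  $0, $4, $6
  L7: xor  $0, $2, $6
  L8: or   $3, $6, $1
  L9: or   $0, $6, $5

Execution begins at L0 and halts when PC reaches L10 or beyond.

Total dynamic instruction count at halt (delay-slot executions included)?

[0] sub  $4, $4, $3  →  {$0:0, $1:5, $2:0, $3:11, $4:65534, $5:13, $6:10}
[1] bne  $1, $3, L3  →  {$0:0, $1:5, $2:0, $3:11, $4:65534, $5:13, $6:10}  ⟨branch taken⟩
[2] and  $5, $4, $2  →  {$0:0, $1:5, $2:0, $3:11, $4:65534, $5:0, $6:10}
[3] xori  $6, $4, 6  →  {$0:0, $1:5, $2:0, $3:11, $4:65534, $5:0, $6:65528}
[4] nor  $2, $3, $2  →  {$0:0, $1:5, $2:65524, $3:11, $4:65534, $5:0, $6:65528}
[5] bne  $5, $1, L10  →  {$0:0, $1:5, $2:65524, $3:11, $4:65534, $5:0, $6:65528}  ⟨branch taken⟩
[6] slt  $0, $4, $6  →  {$0:0, $1:5, $2:65524, $3:11, $4:65534, $5:0, $6:65528}

7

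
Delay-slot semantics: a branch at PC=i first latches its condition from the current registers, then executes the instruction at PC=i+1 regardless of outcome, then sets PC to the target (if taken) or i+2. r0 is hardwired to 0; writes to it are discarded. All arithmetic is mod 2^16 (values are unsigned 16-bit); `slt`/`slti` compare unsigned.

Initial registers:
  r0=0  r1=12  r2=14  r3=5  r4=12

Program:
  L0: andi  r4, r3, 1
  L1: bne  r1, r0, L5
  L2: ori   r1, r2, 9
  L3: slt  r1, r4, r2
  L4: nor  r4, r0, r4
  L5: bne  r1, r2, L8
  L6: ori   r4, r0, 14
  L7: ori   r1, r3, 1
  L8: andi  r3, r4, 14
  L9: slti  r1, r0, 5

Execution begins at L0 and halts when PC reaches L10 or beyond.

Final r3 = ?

14

#0 andi  r4, r3, 1 ; 0/12/14/5/1
#1 bne  r1, r0, L5 ; 0/12/14/5/1 ; →target
#2 ori   r1, r2, 9 ; 0/15/14/5/1
#5 bne  r1, r2, L8 ; 0/15/14/5/1 ; →target
#6 ori   r4, r0, 14 ; 0/15/14/5/14
#8 andi  r3, r4, 14 ; 0/15/14/14/14
#9 slti  r1, r0, 5 ; 0/1/14/14/14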